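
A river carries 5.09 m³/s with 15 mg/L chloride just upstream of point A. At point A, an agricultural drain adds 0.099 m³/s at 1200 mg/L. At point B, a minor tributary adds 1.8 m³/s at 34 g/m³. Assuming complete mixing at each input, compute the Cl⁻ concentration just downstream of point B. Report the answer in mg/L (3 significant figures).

36.7 mg/L

After input A: C = (5.09·15 + 0.099·1200) / 5.189 = 37.61 mg/L.
After input B: C = (5.189·37.61 + 1.8·34) / 6.989 = 36.68 mg/L.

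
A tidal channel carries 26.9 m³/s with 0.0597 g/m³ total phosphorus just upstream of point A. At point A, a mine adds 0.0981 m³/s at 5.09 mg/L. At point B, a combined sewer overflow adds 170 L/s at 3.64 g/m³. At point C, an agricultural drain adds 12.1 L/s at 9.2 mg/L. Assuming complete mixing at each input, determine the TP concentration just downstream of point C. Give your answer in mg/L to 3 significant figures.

After input A: C = (26.9·0.0597 + 0.0981·5.09) / 27 = 0.07798 mg/L.
170 L/s = 0.17 m³/s.
After input B: C = (27·0.07798 + 0.17·3.64) / 27.17 = 0.1003 mg/L.
12.1 L/s = 0.0121 m³/s.
After input C: C = (27.17·0.1003 + 0.0121·9.2) / 27.18 = 0.1043 mg/L.

0.104 mg/L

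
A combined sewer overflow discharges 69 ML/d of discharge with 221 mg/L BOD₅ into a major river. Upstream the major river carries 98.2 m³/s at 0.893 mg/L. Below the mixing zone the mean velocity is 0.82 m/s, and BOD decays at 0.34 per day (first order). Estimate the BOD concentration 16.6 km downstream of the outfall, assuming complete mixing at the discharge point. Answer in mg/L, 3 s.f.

2.46 mg/L

69 ML/d = 0.7986 m³/s.
After complete mixing, C₀ = (0.7986·221 + 98.2·0.893) / 99 = 2.669 mg/L.
Travel time t = 1.66e+04 m / 0.82 m/s = 2.024e+04 s = 0.2343 d.
C = 2.669·exp(−0.34·0.2343) = 2.669·0.9234 = 2.464 mg/L.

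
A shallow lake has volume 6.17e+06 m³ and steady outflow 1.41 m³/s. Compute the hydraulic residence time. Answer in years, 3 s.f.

Q = 1.41 m³/s × 3.156e+07 s/yr = 4.45e+07 m³/yr.
Hydraulic residence time τ = V/Q = 6.17e+06/4.45e+07 = 0.1387 yr.

0.139 yr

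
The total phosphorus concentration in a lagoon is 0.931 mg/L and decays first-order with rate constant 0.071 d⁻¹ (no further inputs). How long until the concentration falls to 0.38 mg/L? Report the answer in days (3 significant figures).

12.6 d

t = ln(C₀/C)/k = ln(0.931/0.38)/0.071 = 0.8961/0.071 = 12.62 d.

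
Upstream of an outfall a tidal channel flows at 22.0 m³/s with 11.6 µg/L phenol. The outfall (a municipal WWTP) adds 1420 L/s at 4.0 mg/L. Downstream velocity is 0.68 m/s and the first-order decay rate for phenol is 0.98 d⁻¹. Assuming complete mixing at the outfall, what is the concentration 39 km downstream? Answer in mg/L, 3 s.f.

1420 L/s = 1.42 m³/s.
11.6 µg/L = 0.0116 mg/L.
After complete mixing, C₀ = (1.42·4 + 22·0.0116) / 23.42 = 0.2534 mg/L.
Travel time t = 3.9e+04 m / 0.68 m/s = 5.735e+04 s = 0.6638 d.
C = 0.2534·exp(−0.98·0.6638) = 0.2534·0.5218 = 0.1322 mg/L.

0.132 mg/L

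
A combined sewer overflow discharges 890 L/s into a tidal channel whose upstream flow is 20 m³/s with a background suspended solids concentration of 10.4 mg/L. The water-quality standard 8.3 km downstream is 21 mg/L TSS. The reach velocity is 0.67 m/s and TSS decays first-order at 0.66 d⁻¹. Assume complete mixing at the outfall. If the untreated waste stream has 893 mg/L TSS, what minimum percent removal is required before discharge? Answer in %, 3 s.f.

65.5 %

890 L/s = 0.89 m³/s.
Travel time to the compliance point: t = 8300/0.67 = 1.239e+04 s = 0.1434 d; decay factor exp(−0.66·0.1434) = 0.9097.
So the concentration just after mixing may be at most 21/0.9097 = 23.08 mg/L.
Mass balance: 23.08·20.89 = 0.89·Cₑ + 20·10.4.
Cₑ = (482.2 − 208) / 0.89 = 308.1 mg/L.
Required removal = 1 − 308.1/893 = 65.5 %.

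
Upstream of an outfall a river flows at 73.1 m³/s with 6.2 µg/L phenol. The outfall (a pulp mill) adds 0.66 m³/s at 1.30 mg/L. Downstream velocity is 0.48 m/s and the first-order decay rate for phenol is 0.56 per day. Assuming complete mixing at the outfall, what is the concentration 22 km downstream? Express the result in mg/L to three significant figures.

0.0132 mg/L

6.2 µg/L = 0.0062 mg/L.
After complete mixing, C₀ = (0.66·1.3 + 73.1·0.0062) / 73.76 = 0.01778 mg/L.
Travel time t = 2.2e+04 m / 0.48 m/s = 4.583e+04 s = 0.5305 d.
C = 0.01778·exp(−0.56·0.5305) = 0.01778·0.743 = 0.01321 mg/L.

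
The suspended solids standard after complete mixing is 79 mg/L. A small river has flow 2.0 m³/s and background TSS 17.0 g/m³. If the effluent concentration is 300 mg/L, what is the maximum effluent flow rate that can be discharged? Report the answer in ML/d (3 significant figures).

48.5 ML/d

Mass balance at complete mixing: C_std·(Q_w + Q_r) = Q_w·C_e + Q_r·C_b.
Rearranging, Q_w = Q_r·(C_std − C_b)/(C_e − C_std) = 2.0·(79 − 17) / (300 − 79) = 0.5611 m³/s.
= 48.48 ML/d.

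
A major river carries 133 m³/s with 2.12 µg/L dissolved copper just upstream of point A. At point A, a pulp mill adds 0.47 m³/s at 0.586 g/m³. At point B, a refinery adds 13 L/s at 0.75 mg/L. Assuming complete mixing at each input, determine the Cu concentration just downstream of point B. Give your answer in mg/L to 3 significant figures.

2.12 µg/L = 0.00212 mg/L.
After input A: C = (133·0.00212 + 0.47·0.586) / 133.5 = 0.004176 mg/L.
13 L/s = 0.013 m³/s.
After input B: C = (133.5·0.004176 + 0.013·0.75) / 133.5 = 0.004249 mg/L.

0.00425 mg/L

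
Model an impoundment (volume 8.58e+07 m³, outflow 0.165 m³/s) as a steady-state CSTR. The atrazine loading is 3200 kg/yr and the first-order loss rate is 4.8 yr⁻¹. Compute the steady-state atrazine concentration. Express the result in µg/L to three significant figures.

7.67 µg/L

Outflow Q = 0.165 m³/s × 3.156e+07 s/yr = 5.207e+06 m³/yr.
Steady-state CSTR mass balance: W = Q·C + k·V·C, so C = W/(Q + kV).
Q + kV = 5.207e+06 + 4.8·8.58e+07 = 4.17e+08 m³/yr.
C = 3200/4.17e+08 = 7.673e-06 kg/m³ = 0.007673 mg/L = 7.673 µg/L.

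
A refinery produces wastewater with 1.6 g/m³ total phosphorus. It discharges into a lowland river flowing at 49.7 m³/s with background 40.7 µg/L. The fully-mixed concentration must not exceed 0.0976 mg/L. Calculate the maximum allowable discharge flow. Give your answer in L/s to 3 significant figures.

1880 L/s

40.7 µg/L = 0.0407 mg/L.
Mass balance at complete mixing: C_std·(Q_w + Q_r) = Q_w·C_e + Q_r·C_b.
Rearranging, Q_w = Q_r·(C_std − C_b)/(C_e − C_std) = 49.7·(0.0976 − 0.0407) / (1.6 − 0.0976) = 1.882 m³/s.
= 1882 L/s.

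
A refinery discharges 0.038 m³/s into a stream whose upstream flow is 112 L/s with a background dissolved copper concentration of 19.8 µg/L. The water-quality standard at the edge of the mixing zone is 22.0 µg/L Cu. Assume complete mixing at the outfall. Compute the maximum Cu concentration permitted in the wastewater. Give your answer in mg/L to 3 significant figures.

0.0285 mg/L

112 L/s = 0.112 m³/s.
19.8 µg/L = 0.0198 mg/L.
22.0 µg/L = 0.022 mg/L.
Mass balance: 0.022·0.15 = 0.038·Cₑ + 0.112·0.0198.
Cₑ = (0.0033 − 0.002218) / 0.038 = 0.02848 mg/L.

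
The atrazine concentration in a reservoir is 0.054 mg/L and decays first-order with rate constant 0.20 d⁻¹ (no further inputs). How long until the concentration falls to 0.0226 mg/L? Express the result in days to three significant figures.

4.36 d

t = ln(C₀/C)/k = ln(0.054/0.0226)/0.20 = 0.871/0.20 = 4.355 d.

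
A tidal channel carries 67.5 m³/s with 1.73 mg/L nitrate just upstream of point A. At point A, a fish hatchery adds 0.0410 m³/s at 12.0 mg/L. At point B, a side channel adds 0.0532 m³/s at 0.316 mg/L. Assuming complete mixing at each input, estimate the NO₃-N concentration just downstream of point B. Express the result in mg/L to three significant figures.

After input A: C = (67.5·1.73 + 0.041·12) / 67.54 = 1.736 mg/L.
After input B: C = (67.54·1.736 + 0.0532·0.316) / 67.59 = 1.735 mg/L.

1.74 mg/L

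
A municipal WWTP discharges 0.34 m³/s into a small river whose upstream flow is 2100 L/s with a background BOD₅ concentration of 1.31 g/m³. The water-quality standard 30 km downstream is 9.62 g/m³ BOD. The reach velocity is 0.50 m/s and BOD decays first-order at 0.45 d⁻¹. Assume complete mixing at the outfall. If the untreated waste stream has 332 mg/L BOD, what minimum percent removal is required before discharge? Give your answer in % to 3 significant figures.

2100 L/s = 2.1 m³/s.
Travel time to the compliance point: t = 3e+04/0.50 = 6e+04 s = 0.6944 d; decay factor exp(−0.45·0.6944) = 0.7316.
So the concentration just after mixing may be at most 9.62/0.7316 = 13.15 mg/L.
Mass balance: 13.15·2.44 = 0.34·Cₑ + 2.1·1.31.
Cₑ = (32.08 − 2.751) / 0.34 = 86.27 mg/L.
Required removal = 1 − 86.27/332 = 74.01 %.

74.0 %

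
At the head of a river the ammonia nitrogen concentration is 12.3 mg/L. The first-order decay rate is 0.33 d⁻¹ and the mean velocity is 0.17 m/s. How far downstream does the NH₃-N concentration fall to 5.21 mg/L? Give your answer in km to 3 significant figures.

From C = C₀·e^(−kt), t = ln(C₀/C)/k = ln(12.3/5.21)/0.33 = 0.859/0.33 = 2.603 d.
Distance = v·t = 0.17 m/s × 2.249e+05 s = 3.823e+04 m = 38.23 km.

38.2 km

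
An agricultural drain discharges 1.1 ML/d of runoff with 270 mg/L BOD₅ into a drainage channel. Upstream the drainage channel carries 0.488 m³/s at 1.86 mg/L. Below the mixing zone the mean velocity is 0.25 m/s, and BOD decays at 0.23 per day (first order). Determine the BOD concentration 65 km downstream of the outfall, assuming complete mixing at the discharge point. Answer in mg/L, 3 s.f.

4.34 mg/L

1.1 ML/d = 0.01273 m³/s.
After complete mixing, C₀ = (0.01273·270 + 0.488·1.86) / 0.5007 = 8.678 mg/L.
Travel time t = 6.5e+04 m / 0.25 m/s = 2.6e+05 s = 3.009 d.
C = 8.678·exp(−0.23·3.009) = 8.678·0.5005 = 4.343 mg/L.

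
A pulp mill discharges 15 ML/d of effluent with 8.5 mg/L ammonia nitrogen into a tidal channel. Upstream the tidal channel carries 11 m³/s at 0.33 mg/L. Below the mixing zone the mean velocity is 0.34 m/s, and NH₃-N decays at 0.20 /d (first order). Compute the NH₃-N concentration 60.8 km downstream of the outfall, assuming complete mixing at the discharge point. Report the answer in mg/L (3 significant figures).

0.302 mg/L

15 ML/d = 0.1736 m³/s.
After complete mixing, C₀ = (0.1736·8.5 + 11·0.33) / 11.17 = 0.4569 mg/L.
Travel time t = 6.08e+04 m / 0.34 m/s = 1.788e+05 s = 2.07 d.
C = 0.4569·exp(−0.20·2.07) = 0.4569·0.661 = 0.3021 mg/L.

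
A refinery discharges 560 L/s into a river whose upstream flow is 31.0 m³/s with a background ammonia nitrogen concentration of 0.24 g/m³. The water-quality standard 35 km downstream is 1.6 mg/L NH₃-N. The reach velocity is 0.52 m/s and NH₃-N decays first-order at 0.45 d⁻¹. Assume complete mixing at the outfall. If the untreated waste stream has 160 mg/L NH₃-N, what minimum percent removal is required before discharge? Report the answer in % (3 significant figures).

28.3 %

560 L/s = 0.56 m³/s.
Travel time to the compliance point: t = 3.5e+04/0.52 = 6.731e+04 s = 0.779 d; decay factor exp(−0.45·0.779) = 0.7043.
So the concentration just after mixing may be at most 1.6/0.7043 = 2.272 mg/L.
Mass balance: 2.272·31.56 = 0.56·Cₑ + 31·0.24.
Cₑ = (71.7 − 7.44) / 0.56 = 114.7 mg/L.
Required removal = 1 − 114.7/160 = 28.28 %.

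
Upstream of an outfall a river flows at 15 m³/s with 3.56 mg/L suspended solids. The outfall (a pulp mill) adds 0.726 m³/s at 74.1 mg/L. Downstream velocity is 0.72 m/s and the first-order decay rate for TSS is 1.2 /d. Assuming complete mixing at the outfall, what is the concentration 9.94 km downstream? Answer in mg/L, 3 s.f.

5.63 mg/L

After complete mixing, C₀ = (0.726·74.1 + 15·3.56) / 15.73 = 6.817 mg/L.
Travel time t = 9940 m / 0.72 m/s = 1.381e+04 s = 0.1598 d.
C = 6.817·exp(−1.2·0.1598) = 6.817·0.8255 = 5.627 mg/L.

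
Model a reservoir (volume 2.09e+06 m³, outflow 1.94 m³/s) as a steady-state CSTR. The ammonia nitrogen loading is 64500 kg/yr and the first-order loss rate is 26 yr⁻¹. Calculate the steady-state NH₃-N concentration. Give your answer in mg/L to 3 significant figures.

Outflow Q = 1.94 m³/s × 3.156e+07 s/yr = 6.122e+07 m³/yr.
Steady-state CSTR mass balance: W = Q·C + k·V·C, so C = W/(Q + kV).
Q + kV = 6.122e+07 + 26·2.09e+06 = 1.156e+08 m³/yr.
C = 64500/1.156e+08 = 0.0005581 kg/m³ = 0.5581 mg/L.

0.558 mg/L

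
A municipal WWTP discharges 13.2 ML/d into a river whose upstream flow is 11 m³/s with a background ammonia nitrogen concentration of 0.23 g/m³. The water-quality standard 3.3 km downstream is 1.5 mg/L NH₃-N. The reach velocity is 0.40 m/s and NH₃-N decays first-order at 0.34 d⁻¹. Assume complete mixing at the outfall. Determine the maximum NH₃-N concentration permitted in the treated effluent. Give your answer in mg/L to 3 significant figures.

13.2 ML/d = 0.1528 m³/s.
Travel time to the compliance point: t = 3300/0.40 = 8250 s = 0.09549 d; decay factor exp(−0.34·0.09549) = 0.9681.
So the concentration just after mixing may be at most 1.5/0.9681 = 1.549 mg/L.
Mass balance: 1.549·11.15 = 0.1528·Cₑ + 11·0.23.
Cₑ = (17.28 − 2.53) / 0.1528 = 96.55 mg/L.

96.6 mg/L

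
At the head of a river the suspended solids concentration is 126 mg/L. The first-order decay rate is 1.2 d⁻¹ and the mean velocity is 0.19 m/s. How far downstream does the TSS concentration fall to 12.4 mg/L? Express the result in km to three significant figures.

From C = C₀·e^(−kt), t = ln(C₀/C)/k = ln(126/12.4)/1.2 = 2.319/1.2 = 1.932 d.
Distance = v·t = 0.19 m/s × 1.669e+05 s = 3.172e+04 m = 31.72 km.

31.7 km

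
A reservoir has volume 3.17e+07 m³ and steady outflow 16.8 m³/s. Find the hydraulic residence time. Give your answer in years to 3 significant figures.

Q = 16.8 m³/s × 3.156e+07 s/yr = 5.302e+08 m³/yr.
Hydraulic residence time τ = V/Q = 3.17e+07/5.302e+08 = 0.05979 yr.

0.0598 yr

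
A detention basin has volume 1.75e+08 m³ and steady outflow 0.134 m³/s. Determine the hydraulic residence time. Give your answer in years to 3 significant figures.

Q = 0.134 m³/s × 3.156e+07 s/yr = 4.229e+06 m³/yr.
Hydraulic residence time τ = V/Q = 1.75e+08/4.229e+06 = 41.38 yr.

41.4 yr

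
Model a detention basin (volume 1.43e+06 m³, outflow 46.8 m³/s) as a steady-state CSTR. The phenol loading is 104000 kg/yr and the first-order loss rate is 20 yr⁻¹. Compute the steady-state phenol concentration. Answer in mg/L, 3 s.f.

Outflow Q = 46.8 m³/s × 3.156e+07 s/yr = 1.477e+09 m³/yr.
Steady-state CSTR mass balance: W = Q·C + k·V·C, so C = W/(Q + kV).
Q + kV = 1.477e+09 + 20·1.43e+06 = 1.505e+09 m³/yr.
C = 104000/1.505e+09 = 6.908e-05 kg/m³ = 0.06908 mg/L.

0.0691 mg/L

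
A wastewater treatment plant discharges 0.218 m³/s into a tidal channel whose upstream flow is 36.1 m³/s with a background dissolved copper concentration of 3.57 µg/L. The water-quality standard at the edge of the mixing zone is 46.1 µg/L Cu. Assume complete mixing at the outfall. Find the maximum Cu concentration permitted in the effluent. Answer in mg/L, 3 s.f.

7.09 mg/L

3.57 µg/L = 0.00357 mg/L.
46.1 µg/L = 0.0461 mg/L.
Mass balance: 0.0461·36.32 = 0.218·Cₑ + 36.1·0.00357.
Cₑ = (1.674 − 0.1289) / 0.218 = 7.089 mg/L.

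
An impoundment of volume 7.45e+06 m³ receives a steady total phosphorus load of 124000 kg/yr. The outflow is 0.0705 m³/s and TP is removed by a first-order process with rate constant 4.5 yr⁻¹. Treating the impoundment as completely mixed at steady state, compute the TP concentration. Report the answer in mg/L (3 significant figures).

3.47 mg/L

Outflow Q = 0.0705 m³/s × 3.156e+07 s/yr = 2.225e+06 m³/yr.
Steady-state CSTR mass balance: W = Q·C + k·V·C, so C = W/(Q + kV).
Q + kV = 2.225e+06 + 4.5·7.45e+06 = 3.575e+07 m³/yr.
C = 124000/3.575e+07 = 0.003469 kg/m³ = 3.469 mg/L.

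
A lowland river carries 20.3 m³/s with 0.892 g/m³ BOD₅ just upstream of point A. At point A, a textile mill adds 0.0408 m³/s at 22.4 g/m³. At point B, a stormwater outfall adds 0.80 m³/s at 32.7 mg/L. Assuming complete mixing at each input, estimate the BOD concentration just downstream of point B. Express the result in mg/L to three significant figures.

2.14 mg/L

After input A: C = (20.3·0.892 + 0.0408·22.4) / 20.34 = 0.9351 mg/L.
After input B: C = (20.34·0.9351 + 0.8·32.7) / 21.14 = 2.137 mg/L.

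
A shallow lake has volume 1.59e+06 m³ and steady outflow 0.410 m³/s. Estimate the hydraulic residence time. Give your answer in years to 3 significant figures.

0.123 yr

Q = 0.410 m³/s × 3.156e+07 s/yr = 1.294e+07 m³/yr.
Hydraulic residence time τ = V/Q = 1.59e+06/1.294e+07 = 0.1229 yr.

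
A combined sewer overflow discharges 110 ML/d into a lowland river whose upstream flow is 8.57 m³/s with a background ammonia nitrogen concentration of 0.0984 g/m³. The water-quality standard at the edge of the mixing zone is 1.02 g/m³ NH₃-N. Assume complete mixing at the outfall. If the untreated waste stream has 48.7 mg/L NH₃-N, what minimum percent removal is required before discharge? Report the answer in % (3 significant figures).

110 ML/d = 1.273 m³/s.
Mass balance: 1.02·9.843 = 1.273·Cₑ + 8.57·0.0984.
Cₑ = (10.04 − 0.8433) / 1.273 = 7.224 mg/L.
Required removal = 1 − 7.224/48.7 = 85.17 %.

85.2 %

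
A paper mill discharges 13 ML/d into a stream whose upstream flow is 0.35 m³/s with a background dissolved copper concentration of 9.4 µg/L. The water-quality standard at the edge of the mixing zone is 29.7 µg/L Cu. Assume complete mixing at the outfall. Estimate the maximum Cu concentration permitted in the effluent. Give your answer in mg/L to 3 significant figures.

13 ML/d = 0.1505 m³/s.
9.4 µg/L = 0.0094 mg/L.
29.7 µg/L = 0.0297 mg/L.
Mass balance: 0.0297·0.5005 = 0.1505·Cₑ + 0.35·0.0094.
Cₑ = (0.01486 − 0.00329) / 0.1505 = 0.07692 mg/L.

0.0769 mg/L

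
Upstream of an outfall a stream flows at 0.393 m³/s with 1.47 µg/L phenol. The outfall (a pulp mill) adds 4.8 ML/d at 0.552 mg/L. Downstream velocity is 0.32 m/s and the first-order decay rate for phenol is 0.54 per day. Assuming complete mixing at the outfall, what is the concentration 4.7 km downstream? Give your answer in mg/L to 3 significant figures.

4.8 ML/d = 0.05556 m³/s.
1.47 µg/L = 0.00147 mg/L.
After complete mixing, C₀ = (0.05556·0.552 + 0.393·0.00147) / 0.4486 = 0.06966 mg/L.
Travel time t = 4700 m / 0.32 m/s = 1.469e+04 s = 0.17 d.
C = 0.06966·exp(−0.54·0.17) = 0.06966·0.9123 = 0.06355 mg/L.

0.0635 mg/L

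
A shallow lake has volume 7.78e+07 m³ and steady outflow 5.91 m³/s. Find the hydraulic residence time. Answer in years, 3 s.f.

0.417 yr

Q = 5.91 m³/s × 3.156e+07 s/yr = 1.865e+08 m³/yr.
Hydraulic residence time τ = V/Q = 7.78e+07/1.865e+08 = 0.4171 yr.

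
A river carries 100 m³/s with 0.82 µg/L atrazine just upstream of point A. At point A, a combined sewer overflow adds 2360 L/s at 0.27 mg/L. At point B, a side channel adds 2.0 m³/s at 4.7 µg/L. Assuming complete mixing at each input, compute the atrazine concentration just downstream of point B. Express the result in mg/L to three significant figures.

0.82 µg/L = 0.00082 mg/L.
2360 L/s = 2.36 m³/s.
After input A: C = (100·0.00082 + 2.36·0.27) / 102.4 = 0.007026 mg/L.
4.7 µg/L = 0.0047 mg/L.
After input B: C = (102.4·0.007026 + 2·0.0047) / 104.4 = 0.006982 mg/L.

0.00698 mg/L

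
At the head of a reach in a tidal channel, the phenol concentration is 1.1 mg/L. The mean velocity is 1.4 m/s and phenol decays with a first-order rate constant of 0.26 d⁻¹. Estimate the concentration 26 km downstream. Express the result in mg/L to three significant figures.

1.04 mg/L

Travel time t = 26 km / 1.4 m/s = 2.6e+04/1.4 = 1.857e+04 s = 0.2149 d.
First-order decay: C = 1.1·exp(−0.26·0.2149) = 1.1·0.9456 = 1.04 mg/L.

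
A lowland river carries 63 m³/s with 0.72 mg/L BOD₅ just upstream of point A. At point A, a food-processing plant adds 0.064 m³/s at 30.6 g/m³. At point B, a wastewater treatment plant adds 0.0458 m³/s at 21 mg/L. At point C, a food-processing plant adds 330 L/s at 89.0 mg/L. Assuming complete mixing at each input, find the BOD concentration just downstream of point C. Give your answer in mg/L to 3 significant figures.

After input A: C = (63·0.72 + 0.064·30.6) / 63.06 = 0.7503 mg/L.
After input B: C = (63.06·0.7503 + 0.0458·21) / 63.11 = 0.765 mg/L.
330 L/s = 0.33 m³/s.
After input C: C = (63.11·0.765 + 0.33·89) / 63.44 = 1.224 mg/L.

1.22 mg/L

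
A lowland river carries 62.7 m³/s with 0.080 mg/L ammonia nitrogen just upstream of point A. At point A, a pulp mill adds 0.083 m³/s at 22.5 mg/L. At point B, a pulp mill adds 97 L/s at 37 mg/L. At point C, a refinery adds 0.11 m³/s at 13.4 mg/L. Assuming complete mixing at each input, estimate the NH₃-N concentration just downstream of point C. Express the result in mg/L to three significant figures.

0.190 mg/L

After input A: C = (62.7·0.08 + 0.083·22.5) / 62.78 = 0.1096 mg/L.
97 L/s = 0.097 m³/s.
After input B: C = (62.78·0.1096 + 0.097·37) / 62.88 = 0.1665 mg/L.
After input C: C = (62.88·0.1665 + 0.11·13.4) / 62.99 = 0.1897 mg/L.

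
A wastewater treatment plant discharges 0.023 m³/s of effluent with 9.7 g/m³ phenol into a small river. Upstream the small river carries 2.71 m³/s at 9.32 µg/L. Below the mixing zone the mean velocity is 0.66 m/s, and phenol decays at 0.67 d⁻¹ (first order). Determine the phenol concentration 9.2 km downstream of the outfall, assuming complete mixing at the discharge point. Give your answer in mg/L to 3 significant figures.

0.0816 mg/L

9.32 µg/L = 0.00932 mg/L.
After complete mixing, C₀ = (0.023·9.7 + 2.71·0.00932) / 2.733 = 0.09087 mg/L.
Travel time t = 9200 m / 0.66 m/s = 1.394e+04 s = 0.1613 d.
C = 0.09087·exp(−0.67·0.1613) = 0.09087·0.8975 = 0.08156 mg/L.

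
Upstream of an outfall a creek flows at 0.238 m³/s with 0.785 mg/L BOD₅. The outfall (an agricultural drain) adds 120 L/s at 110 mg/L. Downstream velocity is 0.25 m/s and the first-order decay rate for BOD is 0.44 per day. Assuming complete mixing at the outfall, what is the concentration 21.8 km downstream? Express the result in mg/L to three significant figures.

120 L/s = 0.12 m³/s.
After complete mixing, C₀ = (0.12·110 + 0.238·0.785) / 0.358 = 37.39 mg/L.
Travel time t = 2.18e+04 m / 0.25 m/s = 8.72e+04 s = 1.009 d.
C = 37.39·exp(−0.44·1.009) = 37.39·0.6414 = 23.98 mg/L.

24.0 mg/L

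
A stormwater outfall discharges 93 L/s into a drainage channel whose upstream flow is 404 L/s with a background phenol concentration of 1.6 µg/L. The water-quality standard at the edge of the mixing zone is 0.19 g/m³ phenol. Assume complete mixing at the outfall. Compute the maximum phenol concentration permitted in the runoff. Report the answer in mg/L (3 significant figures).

1.01 mg/L

93 L/s = 0.093 m³/s.
404 L/s = 0.404 m³/s.
1.6 µg/L = 0.0016 mg/L.
Mass balance: 0.19·0.497 = 0.093·Cₑ + 0.404·0.0016.
Cₑ = (0.09443 − 0.0006464) / 0.093 = 1.008 mg/L.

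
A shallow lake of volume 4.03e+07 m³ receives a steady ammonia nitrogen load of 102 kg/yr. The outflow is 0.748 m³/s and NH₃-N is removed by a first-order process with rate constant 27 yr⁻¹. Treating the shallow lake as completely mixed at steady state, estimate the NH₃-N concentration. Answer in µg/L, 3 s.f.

0.0918 µg/L

Outflow Q = 0.748 m³/s × 3.156e+07 s/yr = 2.361e+07 m³/yr.
Steady-state CSTR mass balance: W = Q·C + k·V·C, so C = W/(Q + kV).
Q + kV = 2.361e+07 + 27·4.03e+07 = 1.112e+09 m³/yr.
C = 102/1.112e+09 = 9.175e-08 kg/m³ = 9.175e-05 mg/L = 0.09175 µg/L.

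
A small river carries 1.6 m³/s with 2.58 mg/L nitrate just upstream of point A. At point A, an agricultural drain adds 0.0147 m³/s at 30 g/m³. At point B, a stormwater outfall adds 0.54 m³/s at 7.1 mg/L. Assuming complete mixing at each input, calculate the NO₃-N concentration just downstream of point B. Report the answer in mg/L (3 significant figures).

After input A: C = (1.6·2.58 + 0.0147·30) / 1.615 = 2.83 mg/L.
After input B: C = (1.615·2.83 + 0.54·7.1) / 2.155 = 3.9 mg/L.

3.90 mg/L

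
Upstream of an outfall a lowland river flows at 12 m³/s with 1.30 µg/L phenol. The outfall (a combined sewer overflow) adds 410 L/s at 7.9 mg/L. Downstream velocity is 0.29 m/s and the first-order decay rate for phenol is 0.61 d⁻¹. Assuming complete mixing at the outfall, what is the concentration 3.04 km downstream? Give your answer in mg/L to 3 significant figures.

410 L/s = 0.41 m³/s.
1.30 µg/L = 0.0013 mg/L.
After complete mixing, C₀ = (0.41·7.9 + 12·0.0013) / 12.41 = 0.2623 mg/L.
Travel time t = 3040 m / 0.29 m/s = 1.048e+04 s = 0.1213 d.
C = 0.2623·exp(−0.61·0.1213) = 0.2623·0.9287 = 0.2435 mg/L.

0.244 mg/L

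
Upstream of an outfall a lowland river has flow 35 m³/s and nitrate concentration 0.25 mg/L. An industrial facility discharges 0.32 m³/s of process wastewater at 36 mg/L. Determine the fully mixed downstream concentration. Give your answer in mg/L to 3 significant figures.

0.574 mg/L

Conservation of mass across the mixing zone: C = (0.32·36 + 35·0.25) / (0.32 + 35) = 20.27/35.32 = 0.5739 mg/L.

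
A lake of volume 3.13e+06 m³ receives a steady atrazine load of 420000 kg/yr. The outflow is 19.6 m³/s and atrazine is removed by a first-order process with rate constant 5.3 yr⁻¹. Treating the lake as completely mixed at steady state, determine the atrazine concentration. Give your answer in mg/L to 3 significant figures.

0.661 mg/L

Outflow Q = 19.6 m³/s × 3.156e+07 s/yr = 6.185e+08 m³/yr.
Steady-state CSTR mass balance: W = Q·C + k·V·C, so C = W/(Q + kV).
Q + kV = 6.185e+08 + 5.3·3.13e+06 = 6.351e+08 m³/yr.
C = 420000/6.351e+08 = 0.0006613 kg/m³ = 0.6613 mg/L.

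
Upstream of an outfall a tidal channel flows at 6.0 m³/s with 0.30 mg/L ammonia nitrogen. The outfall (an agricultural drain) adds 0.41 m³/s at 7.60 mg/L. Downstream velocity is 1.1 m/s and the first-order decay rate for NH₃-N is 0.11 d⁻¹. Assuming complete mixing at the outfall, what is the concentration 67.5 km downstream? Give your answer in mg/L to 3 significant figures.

0.709 mg/L

After complete mixing, C₀ = (0.41·7.6 + 6·0.3) / 6.41 = 0.7669 mg/L.
Travel time t = 6.75e+04 m / 1.1 m/s = 6.136e+04 s = 0.7102 d.
C = 0.7669·exp(−0.11·0.7102) = 0.7669·0.9248 = 0.7093 mg/L.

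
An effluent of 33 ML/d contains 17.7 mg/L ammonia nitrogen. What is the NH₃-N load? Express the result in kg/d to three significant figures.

33 ML/d = 0.3819 m³/s.
Mass flux = Q·C = 0.3819 m³/s × 17.7 g/m³ = 6.76 g/s.
= 6.76 g/s × 86.4 = 584.1 kg/d.

584 kg/d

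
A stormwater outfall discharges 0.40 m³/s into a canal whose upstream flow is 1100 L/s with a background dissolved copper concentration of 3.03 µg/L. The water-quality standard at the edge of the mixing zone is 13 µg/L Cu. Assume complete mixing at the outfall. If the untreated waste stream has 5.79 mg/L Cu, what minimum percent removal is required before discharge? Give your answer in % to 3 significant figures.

1100 L/s = 1.1 m³/s.
3.03 µg/L = 0.00303 mg/L.
13 µg/L = 0.013 mg/L.
Mass balance: 0.013·1.5 = 0.4·Cₑ + 1.1·0.00303.
Cₑ = (0.0195 − 0.003333) / 0.4 = 0.04042 mg/L.
Required removal = 1 − 0.04042/5.79 = 99.3 %.

99.3 %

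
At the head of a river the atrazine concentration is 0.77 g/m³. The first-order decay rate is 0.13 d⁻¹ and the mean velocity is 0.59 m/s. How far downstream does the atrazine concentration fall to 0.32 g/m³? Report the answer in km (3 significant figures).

344 km

From C = C₀·e^(−kt), t = ln(C₀/C)/k = ln(0.77/0.32)/0.13 = 0.8781/0.13 = 6.754 d.
Distance = v·t = 0.59 m/s × 5.836e+05 s = 3.443e+05 m = 344.3 km.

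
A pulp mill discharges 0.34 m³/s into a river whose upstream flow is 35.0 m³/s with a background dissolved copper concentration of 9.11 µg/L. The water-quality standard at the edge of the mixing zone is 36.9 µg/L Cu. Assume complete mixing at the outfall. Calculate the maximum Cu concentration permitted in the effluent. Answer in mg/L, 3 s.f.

2.90 mg/L

9.11 µg/L = 0.00911 mg/L.
36.9 µg/L = 0.0369 mg/L.
Mass balance: 0.0369·35.34 = 0.34·Cₑ + 35·0.00911.
Cₑ = (1.304 − 0.3189) / 0.34 = 2.898 mg/L.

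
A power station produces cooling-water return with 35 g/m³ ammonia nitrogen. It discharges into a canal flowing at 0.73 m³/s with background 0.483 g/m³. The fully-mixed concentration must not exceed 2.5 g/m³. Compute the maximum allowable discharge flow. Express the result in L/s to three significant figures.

45.3 L/s

Mass balance at complete mixing: C_std·(Q_w + Q_r) = Q_w·C_e + Q_r·C_b.
Rearranging, Q_w = Q_r·(C_std − C_b)/(C_e − C_std) = 0.73·(2.5 − 0.483) / (35 − 2.5) = 0.0453 m³/s.
= 45.3 L/s.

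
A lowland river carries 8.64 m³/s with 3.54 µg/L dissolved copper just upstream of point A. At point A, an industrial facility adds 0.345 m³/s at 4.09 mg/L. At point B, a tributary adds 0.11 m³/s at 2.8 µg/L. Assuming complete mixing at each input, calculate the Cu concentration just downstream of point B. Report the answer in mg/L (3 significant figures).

3.54 µg/L = 0.00354 mg/L.
After input A: C = (8.64·0.00354 + 0.345·4.09) / 8.985 = 0.1604 mg/L.
2.8 µg/L = 0.0028 mg/L.
After input B: C = (8.985·0.1604 + 0.11·0.0028) / 9.095 = 0.1585 mg/L.

0.159 mg/L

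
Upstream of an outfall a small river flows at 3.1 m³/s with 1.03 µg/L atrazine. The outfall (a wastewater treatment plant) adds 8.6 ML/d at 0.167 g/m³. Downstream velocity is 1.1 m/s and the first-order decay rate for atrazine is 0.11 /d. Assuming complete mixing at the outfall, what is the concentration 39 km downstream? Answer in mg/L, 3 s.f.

8.6 ML/d = 0.09954 m³/s.
1.03 µg/L = 0.00103 mg/L.
After complete mixing, C₀ = (0.09954·0.167 + 3.1·0.00103) / 3.2 = 0.006193 mg/L.
Travel time t = 3.9e+04 m / 1.1 m/s = 3.545e+04 s = 0.4104 d.
C = 0.006193·exp(−0.11·0.4104) = 0.006193·0.9559 = 0.00592 mg/L.

0.00592 mg/L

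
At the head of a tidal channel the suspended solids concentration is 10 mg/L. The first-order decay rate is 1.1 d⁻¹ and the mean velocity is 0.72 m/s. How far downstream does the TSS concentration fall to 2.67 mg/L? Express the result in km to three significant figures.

74.7 km

From C = C₀·e^(−kt), t = ln(C₀/C)/k = ln(10/2.67)/1.1 = 1.321/1.1 = 1.2 d.
Distance = v·t = 0.72 m/s × 1.037e+05 s = 7.468e+04 m = 74.68 km.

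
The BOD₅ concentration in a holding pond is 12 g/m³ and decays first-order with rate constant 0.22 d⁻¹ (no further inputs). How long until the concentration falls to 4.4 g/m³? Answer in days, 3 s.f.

4.56 d

t = ln(C₀/C)/k = ln(12/4.4)/0.22 = 1.003/0.22 = 4.56 d.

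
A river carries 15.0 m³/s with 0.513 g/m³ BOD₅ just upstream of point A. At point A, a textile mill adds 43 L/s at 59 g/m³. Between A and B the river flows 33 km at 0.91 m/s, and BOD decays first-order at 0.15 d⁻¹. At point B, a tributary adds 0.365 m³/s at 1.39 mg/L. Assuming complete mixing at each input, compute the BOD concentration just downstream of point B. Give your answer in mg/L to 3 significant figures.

43 L/s = 0.043 m³/s.
After input A: C = (15·0.513 + 0.043·59) / 15.04 = 0.6802 mg/L.
Over the 33 km reach to input B (t = 3.626e+04 s = 0.4197 d), decay gives C = 0.6802·exp(−0.15·0.4197) = 0.6387 mg/L.
After input B: C = (15.04·0.6387 + 0.365·1.39) / 15.41 = 0.6565 mg/L.

0.656 mg/L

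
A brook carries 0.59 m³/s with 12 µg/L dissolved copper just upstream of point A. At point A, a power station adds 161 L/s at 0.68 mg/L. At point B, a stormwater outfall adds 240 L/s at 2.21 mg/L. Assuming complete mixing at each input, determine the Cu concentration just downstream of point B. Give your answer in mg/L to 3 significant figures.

12 µg/L = 0.012 mg/L.
161 L/s = 0.161 m³/s.
After input A: C = (0.59·0.012 + 0.161·0.68) / 0.751 = 0.1552 mg/L.
240 L/s = 0.24 m³/s.
After input B: C = (0.751·0.1552 + 0.24·2.21) / 0.991 = 0.6528 mg/L.

0.653 mg/L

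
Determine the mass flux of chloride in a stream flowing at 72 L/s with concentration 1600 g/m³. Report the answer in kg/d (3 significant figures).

72 L/s = 0.072 m³/s.
Mass flux = Q·C = 0.072 m³/s × 1600 g/m³ = 115.2 g/s.
= 115.2 g/s × 86.4 = 9953 kg/d.

9950 kg/d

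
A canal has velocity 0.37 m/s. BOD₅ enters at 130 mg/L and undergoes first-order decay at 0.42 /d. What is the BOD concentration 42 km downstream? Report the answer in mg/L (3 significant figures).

74.9 mg/L

Travel time t = 42 km / 0.37 m/s = 4.2e+04/0.37 = 1.135e+05 s = 1.314 d.
First-order decay: C = 130·exp(−0.42·1.314) = 130·0.5759 = 74.87 mg/L.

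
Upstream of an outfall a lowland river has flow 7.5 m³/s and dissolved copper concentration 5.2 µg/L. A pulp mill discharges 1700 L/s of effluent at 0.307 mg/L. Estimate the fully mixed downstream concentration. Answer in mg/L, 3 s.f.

1700 L/s = 1.7 m³/s.
5.2 µg/L = 0.0052 mg/L.
Conservation of mass across the mixing zone: C = (1.7·0.307 + 7.5·0.0052) / (1.7 + 7.5) = 0.5609/9.2 = 0.06097 mg/L.

0.0610 mg/L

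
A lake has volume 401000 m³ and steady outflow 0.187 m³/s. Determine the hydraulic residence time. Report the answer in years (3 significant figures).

0.0680 yr

Q = 0.187 m³/s × 3.156e+07 s/yr = 5.901e+06 m³/yr.
Hydraulic residence time τ = V/Q = 401000/5.901e+06 = 0.06795 yr.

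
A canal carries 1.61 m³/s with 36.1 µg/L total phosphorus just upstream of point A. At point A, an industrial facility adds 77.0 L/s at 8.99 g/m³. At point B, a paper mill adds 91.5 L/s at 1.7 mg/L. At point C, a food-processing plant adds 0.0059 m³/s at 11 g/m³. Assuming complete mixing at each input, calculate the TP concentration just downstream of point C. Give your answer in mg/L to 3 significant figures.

0.544 mg/L

36.1 µg/L = 0.0361 mg/L.
77.0 L/s = 0.077 m³/s.
After input A: C = (1.61·0.0361 + 0.077·8.99) / 1.687 = 0.4448 mg/L.
91.5 L/s = 0.0915 m³/s.
After input B: C = (1.687·0.4448 + 0.0915·1.7) / 1.778 = 0.5094 mg/L.
After input C: C = (1.778·0.5094 + 0.0059·11) / 1.784 = 0.544 mg/L.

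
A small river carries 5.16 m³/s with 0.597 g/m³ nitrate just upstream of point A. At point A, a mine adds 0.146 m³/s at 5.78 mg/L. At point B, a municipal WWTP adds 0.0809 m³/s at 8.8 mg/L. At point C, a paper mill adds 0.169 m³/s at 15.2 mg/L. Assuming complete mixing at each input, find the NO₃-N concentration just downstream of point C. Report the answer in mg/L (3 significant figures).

1.30 mg/L

After input A: C = (5.16·0.597 + 0.146·5.78) / 5.306 = 0.7396 mg/L.
After input B: C = (5.306·0.7396 + 0.0809·8.8) / 5.387 = 0.8607 mg/L.
After input C: C = (5.387·0.8607 + 0.169·15.2) / 5.556 = 1.297 mg/L.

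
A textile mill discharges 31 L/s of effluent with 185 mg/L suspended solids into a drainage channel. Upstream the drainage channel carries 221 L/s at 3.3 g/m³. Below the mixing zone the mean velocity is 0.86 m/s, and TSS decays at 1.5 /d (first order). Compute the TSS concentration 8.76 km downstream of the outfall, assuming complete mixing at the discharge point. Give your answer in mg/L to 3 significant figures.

21.5 mg/L

31 L/s = 0.031 m³/s.
221 L/s = 0.221 m³/s.
After complete mixing, C₀ = (0.031·185 + 0.221·3.3) / 0.252 = 25.65 mg/L.
Travel time t = 8760 m / 0.86 m/s = 1.019e+04 s = 0.1179 d.
C = 25.65·exp(−1.5·0.1179) = 25.65·0.8379 = 21.49 mg/L.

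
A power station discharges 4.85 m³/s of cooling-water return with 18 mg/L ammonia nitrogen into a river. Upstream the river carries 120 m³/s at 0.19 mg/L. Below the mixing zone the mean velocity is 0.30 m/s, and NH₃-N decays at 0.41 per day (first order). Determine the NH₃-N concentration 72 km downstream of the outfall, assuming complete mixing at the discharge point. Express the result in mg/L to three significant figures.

0.282 mg/L

After complete mixing, C₀ = (4.85·18 + 120·0.19) / 124.8 = 0.8819 mg/L.
Travel time t = 7.2e+04 m / 0.30 m/s = 2.4e+05 s = 2.778 d.
C = 0.8819·exp(−0.41·2.778) = 0.8819·0.3202 = 0.2823 mg/L.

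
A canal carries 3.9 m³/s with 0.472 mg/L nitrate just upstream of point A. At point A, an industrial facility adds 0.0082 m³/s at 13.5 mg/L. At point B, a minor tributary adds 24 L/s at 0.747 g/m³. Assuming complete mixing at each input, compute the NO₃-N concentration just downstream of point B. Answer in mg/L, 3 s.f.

After input A: C = (3.9·0.472 + 0.0082·13.5) / 3.908 = 0.4993 mg/L.
24 L/s = 0.024 m³/s.
After input B: C = (3.908·0.4993 + 0.024·0.747) / 3.932 = 0.5008 mg/L.

0.501 mg/L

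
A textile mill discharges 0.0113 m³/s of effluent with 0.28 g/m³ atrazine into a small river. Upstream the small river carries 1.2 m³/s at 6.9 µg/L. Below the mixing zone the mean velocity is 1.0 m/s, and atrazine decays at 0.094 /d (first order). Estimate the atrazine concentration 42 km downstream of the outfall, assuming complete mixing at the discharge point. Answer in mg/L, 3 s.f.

6.9 µg/L = 0.0069 mg/L.
After complete mixing, C₀ = (0.0113·0.28 + 1.2·0.0069) / 1.211 = 0.009448 mg/L.
Travel time t = 4.2e+04 m / 1.0 m/s = 4.2e+04 s = 0.4861 d.
C = 0.009448·exp(−0.094·0.4861) = 0.009448·0.9553 = 0.009026 mg/L.

0.00903 mg/L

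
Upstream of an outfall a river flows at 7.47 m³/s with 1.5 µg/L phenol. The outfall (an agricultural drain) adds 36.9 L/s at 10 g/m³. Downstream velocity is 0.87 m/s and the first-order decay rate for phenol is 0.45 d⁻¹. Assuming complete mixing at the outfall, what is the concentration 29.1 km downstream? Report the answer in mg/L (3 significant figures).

36.9 L/s = 0.0369 m³/s.
1.5 µg/L = 0.0015 mg/L.
After complete mixing, C₀ = (0.0369·10 + 7.47·0.0015) / 7.507 = 0.05065 mg/L.
Travel time t = 2.91e+04 m / 0.87 m/s = 3.345e+04 s = 0.3871 d.
C = 0.05065·exp(−0.45·0.3871) = 0.05065·0.8401 = 0.04255 mg/L.

0.0425 mg/L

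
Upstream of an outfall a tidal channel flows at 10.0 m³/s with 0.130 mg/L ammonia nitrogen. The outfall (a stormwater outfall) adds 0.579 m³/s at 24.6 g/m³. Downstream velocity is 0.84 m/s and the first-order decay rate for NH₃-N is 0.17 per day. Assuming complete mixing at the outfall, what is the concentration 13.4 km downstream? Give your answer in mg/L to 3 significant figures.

1.42 mg/L

After complete mixing, C₀ = (0.579·24.6 + 10·0.13) / 10.58 = 1.469 mg/L.
Travel time t = 1.34e+04 m / 0.84 m/s = 1.595e+04 s = 0.1846 d.
C = 1.469·exp(−0.17·0.1846) = 1.469·0.9691 = 1.424 mg/L.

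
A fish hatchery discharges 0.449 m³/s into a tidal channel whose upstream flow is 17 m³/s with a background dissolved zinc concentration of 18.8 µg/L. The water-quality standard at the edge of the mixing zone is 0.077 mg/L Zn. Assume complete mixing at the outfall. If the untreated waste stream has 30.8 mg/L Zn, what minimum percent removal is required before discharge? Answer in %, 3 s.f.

92.6 %

18.8 µg/L = 0.0188 mg/L.
Mass balance: 0.077·17.45 = 0.449·Cₑ + 17·0.0188.
Cₑ = (1.344 − 0.3196) / 0.449 = 2.281 mg/L.
Required removal = 1 − 2.281/30.8 = 92.6 %.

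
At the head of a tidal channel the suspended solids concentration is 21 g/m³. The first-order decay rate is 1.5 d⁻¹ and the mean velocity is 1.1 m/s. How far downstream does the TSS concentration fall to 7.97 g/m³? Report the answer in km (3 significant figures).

From C = C₀·e^(−kt), t = ln(C₀/C)/k = ln(21/7.97)/1.5 = 0.9688/1.5 = 0.6459 d.
Distance = v·t = 1.1 m/s × 5.581e+04 s = 6.139e+04 m = 61.39 km.

61.4 km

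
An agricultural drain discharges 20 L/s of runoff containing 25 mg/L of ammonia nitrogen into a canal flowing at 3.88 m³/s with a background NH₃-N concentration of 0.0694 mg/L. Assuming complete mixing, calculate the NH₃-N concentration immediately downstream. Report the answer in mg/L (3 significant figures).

20 L/s = 0.02 m³/s.
By mass balance at complete mixing, C = (0.02·25 + 3.88·0.0694) / (0.02 + 3.88) = 0.7693/3.9 = 0.1972 mg/L.

0.197 mg/L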